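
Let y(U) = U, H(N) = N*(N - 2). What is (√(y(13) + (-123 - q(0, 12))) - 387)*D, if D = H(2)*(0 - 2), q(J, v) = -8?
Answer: 0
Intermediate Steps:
H(N) = N*(-2 + N)
D = 0 (D = (2*(-2 + 2))*(0 - 2) = (2*0)*(-2) = 0*(-2) = 0)
(√(y(13) + (-123 - q(0, 12))) - 387)*D = (√(13 + (-123 - 1*(-8))) - 387)*0 = (√(13 + (-123 + 8)) - 387)*0 = (√(13 - 115) - 387)*0 = (√(-102) - 387)*0 = (I*√102 - 387)*0 = (-387 + I*√102)*0 = 0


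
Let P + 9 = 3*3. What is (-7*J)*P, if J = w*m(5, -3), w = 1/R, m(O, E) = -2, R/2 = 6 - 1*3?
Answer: 0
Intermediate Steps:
R = 6 (R = 2*(6 - 1*3) = 2*(6 - 3) = 2*3 = 6)
w = 1/6 ≈ 0.16667
P = 0 (P = -9 + 3*3 = -9 + 9 = 0)
J = -1/3 (J = (1/6)*(-2) = -1/3 ≈ -0.33333)
(-7*J)*P = -7*(-1/3)*0 = (7/3)*0 = 0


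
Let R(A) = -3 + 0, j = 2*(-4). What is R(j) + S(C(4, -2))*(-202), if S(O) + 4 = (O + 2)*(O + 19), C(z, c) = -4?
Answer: 6865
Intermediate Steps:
S(O) = -4 + (2 + O)*(19 + O) (S(O) = -4 + (O + 2)*(O + 19) = -4 + (2 + O)*(19 + O))
j = -8
R(A) = -3
R(j) + S(C(4, -2))*(-202) = -3 + (34 + (-4)² + 21*(-4))*(-202) = -3 + (34 + 16 - 84)*(-202) = -3 - 34*(-202) = -3 + 6868 = 6865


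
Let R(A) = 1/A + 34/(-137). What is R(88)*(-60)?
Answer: 42825/3014 ≈ 14.209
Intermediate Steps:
R(A) = -34/137 + 1/A (R(A) = 1/A + 34*(-1/137) = 1/A - 34/137 = -34/137 + 1/A)
R(88)*(-60) = (-34/137 + 1/88)*(-60) = -2855/12056*(-60) = 42825/3014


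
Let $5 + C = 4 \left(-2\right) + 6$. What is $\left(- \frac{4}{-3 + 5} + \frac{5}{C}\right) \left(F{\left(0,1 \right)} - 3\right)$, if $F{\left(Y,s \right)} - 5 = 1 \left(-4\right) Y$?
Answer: $- \frac{38}{7} \approx -5.4286$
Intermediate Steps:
$F{\left(Y,s \right)} = 5 - 4 Y$ ($F{\left(Y,s \right)} = 5 + 1 \left(-4\right) Y = 5 - 4 Y$)
$C = -7$ ($C = -5 + \left(4 \left(-2\right) + 6\right) = -5 + \left(-8 + 6\right) = -5 - 2 = -7$)
$\left(- \frac{4}{-3 + 5} + \frac{5}{C}\right) \left(F{\left(0,1 \right)} - 3\right) = \left(- \frac{4}{-3 + 5} + \frac{5}{-7}\right) \left(\left(5 - 0\right) - 3\right) = \left(- \frac{4}{2} + 5 \left(- \frac{1}{7}\right)\right) \left(\left(5 + 0\right) - 3\right) = \left(\left(-4\right) \frac{1}{2} - \frac{5}{7}\right) \left(5 - 3\right) = \left(-2 - \frac{5}{7}\right) 2 = \left(- \frac{19}{7}\right) 2 = - \frac{38}{7}$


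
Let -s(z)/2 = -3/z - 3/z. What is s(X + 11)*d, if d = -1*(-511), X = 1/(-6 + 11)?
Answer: 1095/2 ≈ 547.50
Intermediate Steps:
X = ⅕ (X = 1/5 = ⅕ ≈ 0.20000)
d = 511
s(z) = 12/z (s(z) = -2*(-3/z - 3/z) = -(-12)/z = 12/z)
s(X + 11)*d = (12/(⅕ + 11))*511 = (12/(56/5))*511 = (12*(5/56))*511 = (15/14)*511 = 1095/2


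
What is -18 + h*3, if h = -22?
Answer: -84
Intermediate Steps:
-18 + h*3 = -18 - 22*3 = -18 - 66 = -84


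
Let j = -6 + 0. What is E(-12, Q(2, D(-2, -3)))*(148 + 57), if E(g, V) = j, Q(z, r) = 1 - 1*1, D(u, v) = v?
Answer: -1230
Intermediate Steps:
Q(z, r) = 0 (Q(z, r) = 1 - 1 = 0)
j = -6
E(g, V) = -6
E(-12, Q(2, D(-2, -3)))*(148 + 57) = -6*(148 + 57) = -6*205 = -1230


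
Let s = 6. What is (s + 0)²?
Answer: 36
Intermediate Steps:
(s + 0)² = (6 + 0)² = 6² = 36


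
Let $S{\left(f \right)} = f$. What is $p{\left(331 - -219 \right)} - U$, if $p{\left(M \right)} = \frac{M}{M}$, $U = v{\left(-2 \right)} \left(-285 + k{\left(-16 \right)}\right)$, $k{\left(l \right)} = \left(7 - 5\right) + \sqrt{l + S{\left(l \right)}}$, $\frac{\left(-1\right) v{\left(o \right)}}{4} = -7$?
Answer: $7925 - 112 i \sqrt{2} \approx 7925.0 - 158.39 i$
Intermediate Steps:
$v{\left(o \right)} = 28$ ($v{\left(o \right)} = \left(-4\right) \left(-7\right) = 28$)
$k{\left(l \right)} = 2 + \sqrt{2} \sqrt{l}$ ($k{\left(l \right)} = \left(7 - 5\right) + \sqrt{l + l} = 2 + \sqrt{2 l} = 2 + \sqrt{2} \sqrt{l}$)
$U = -7924 + 112 i \sqrt{2}$ ($U = 28 \left(-285 + \left(2 + \sqrt{2} \sqrt{-16}\right)\right) = 28 \left(-285 + \left(2 + \sqrt{2} \cdot 4 i\right)\right) = 28 \left(-285 + \left(2 + 4 i \sqrt{2}\right)\right) = 28 \left(-283 + 4 i \sqrt{2}\right) = -7924 + 112 i \sqrt{2} \approx -7924.0 + 158.39 i$)
$p{\left(M \right)} = 1$
$p{\left(331 - -219 \right)} - U = 1 - \left(-7924 + 112 i \sqrt{2}\right) = 1 + \left(7924 - 112 i \sqrt{2}\right) = 7925 - 112 i \sqrt{2}$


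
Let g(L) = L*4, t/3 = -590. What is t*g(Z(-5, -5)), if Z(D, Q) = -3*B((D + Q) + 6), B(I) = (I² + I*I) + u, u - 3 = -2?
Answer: 700920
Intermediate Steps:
u = 1 (u = 3 - 2 = 1)
t = -1770 (t = 3*(-590) = -1770)
B(I) = 1 + 2*I² (B(I) = (I² + I*I) + 1 = (I² + I²) + 1 = 2*I² + 1 = 1 + 2*I²)
Z(D, Q) = -3 - 6*(6 + D + Q)² (Z(D, Q) = -3*(1 + 2*((D + Q) + 6)²) = -3*(1 + 2*(6 + D + Q)²) = -3 - 6*(6 + D + Q)²)
g(L) = 4*L
t*g(Z(-5, -5)) = -7080*(-3 - 6*(6 - 5 - 5)²) = -7080*(-3 - 6*(-4)²) = -7080*(-3 - 6*16) = -7080*(-3 - 96) = -7080*(-99) = -1770*(-396) = 700920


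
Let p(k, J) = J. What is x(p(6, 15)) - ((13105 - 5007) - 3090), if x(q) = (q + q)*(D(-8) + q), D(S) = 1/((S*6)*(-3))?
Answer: -109387/24 ≈ -4557.8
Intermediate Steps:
D(S) = -1/(18*S) (D(S) = 1/((6*S)*(-3)) = 1/(-18*S) = -1/(18*S))
x(q) = 2*q*(1/144 + q) (x(q) = (q + q)*(-1/18/(-8) + q) = (2*q)*(-1/18*(-⅛) + q) = (2*q)*(1/144 + q) = 2*q*(1/144 + q))
x(p(6, 15)) - ((13105 - 5007) - 3090) = (1/72)*15*(1 + 144*15) - ((13105 - 5007) - 3090) = (1/72)*15*(1 + 2160) - (8098 - 3090) = (1/72)*15*2161 - 1*5008 = 10805/24 - 5008 = -109387/24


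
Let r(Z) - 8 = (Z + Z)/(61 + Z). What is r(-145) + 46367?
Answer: 1947895/42 ≈ 46378.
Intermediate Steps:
r(Z) = 8 + 2*Z/(61 + Z) (r(Z) = 8 + (Z + Z)/(61 + Z) = 8 + (2*Z)/(61 + Z) = 8 + 2*Z/(61 + Z))
r(-145) + 46367 = 2*(244 + 5*(-145))/(61 - 145) + 46367 = 2*(244 - 725)/(-84) + 46367 = 2*(-1/84)*(-481) + 46367 = 481/42 + 46367 = 1947895/42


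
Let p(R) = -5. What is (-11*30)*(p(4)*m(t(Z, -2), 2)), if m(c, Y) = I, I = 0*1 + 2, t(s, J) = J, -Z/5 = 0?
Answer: 3300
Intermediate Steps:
Z = 0 (Z = -5*0 = 0)
I = 2 (I = 0 + 2 = 2)
m(c, Y) = 2
(-11*30)*(p(4)*m(t(Z, -2), 2)) = (-11*30)*(-5*2) = -330*(-10) = 3300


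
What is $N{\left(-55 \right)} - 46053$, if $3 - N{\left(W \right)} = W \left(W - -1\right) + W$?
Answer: $-48965$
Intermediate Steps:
$N{\left(W \right)} = 3 - W - W \left(1 + W\right)$ ($N{\left(W \right)} = 3 - \left(W \left(W - -1\right) + W\right) = 3 - \left(W \left(W + 1\right) + W\right) = 3 - \left(W \left(1 + W\right) + W\right) = 3 - \left(W + W \left(1 + W\right)\right) = 3 - W - W \left(1 + W\right)$)
$N{\left(-55 \right)} - 46053 = \left(3 - \left(-55\right)^{2} - -110\right) - 46053 = \left(3 - 3025 + 110\right) - 46053 = -2912 - 46053 = -48965$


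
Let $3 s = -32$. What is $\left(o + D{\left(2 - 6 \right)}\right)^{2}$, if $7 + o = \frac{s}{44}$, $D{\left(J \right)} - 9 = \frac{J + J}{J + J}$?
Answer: $\frac{8281}{1089} \approx 7.6042$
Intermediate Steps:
$s = - \frac{32}{3}$ ($s = \frac{1}{3} \left(-32\right) = - \frac{32}{3} \approx -10.667$)
$D{\left(J \right)} = 10$ ($D{\left(J \right)} = 9 + \frac{J + J}{J + J} = 9 + \frac{2 J}{2 J} = 9 + 2 J \frac{1}{2 J} = 9 + 1 = 10$)
$o = - \frac{239}{33}$ ($o = -7 - \frac{32}{3 \cdot 44} = -7 - \frac{8}{33} = - \frac{239}{33} \approx -7.2424$)
$\left(o + D{\left(2 - 6 \right)}\right)^{2} = \left(- \frac{239}{33} + 10\right)^{2} = \left(\frac{91}{33}\right)^{2} = \frac{8281}{1089}$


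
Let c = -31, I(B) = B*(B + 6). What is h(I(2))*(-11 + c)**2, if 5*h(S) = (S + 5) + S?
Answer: 65268/5 ≈ 13054.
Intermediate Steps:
I(B) = B*(6 + B)
h(S) = 1 + 2*S/5 (h(S) = ((S + 5) + S)/5 = ((5 + S) + S)/5 = (5 + 2*S)/5 = 1 + 2*S/5)
h(I(2))*(-11 + c)**2 = (1 + 2*(2*(6 + 2))/5)*(-11 - 31)**2 = (1 + 2*(2*8)/5)*(-42)**2 = (1 + (2/5)*16)*1764 = (1 + 32/5)*1764 = (37/5)*1764 = 65268/5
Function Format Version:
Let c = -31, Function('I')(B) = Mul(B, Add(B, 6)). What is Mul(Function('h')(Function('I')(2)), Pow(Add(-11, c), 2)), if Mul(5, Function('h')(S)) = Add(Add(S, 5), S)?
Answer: Rational(65268, 5) ≈ 13054.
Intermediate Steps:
Function('I')(B) = Mul(B, Add(6, B))
Function('h')(S) = Add(1, Mul(Rational(2, 5), S)) (Function('h')(S) = Mul(Rational(1, 5), Add(Add(S, 5), S)) = Mul(Rational(1, 5), Add(Add(5, S), S)) = Mul(Rational(1, 5), Add(5, Mul(2, S))) = Add(1, Mul(Rational(2, 5), S)))
Mul(Function('h')(Function('I')(2)), Pow(Add(-11, c), 2)) = Mul(Add(1, Mul(Rational(2, 5), Mul(2, Add(6, 2)))), Pow(Add(-11, -31), 2)) = Mul(Add(1, Mul(Rational(2, 5), Mul(2, 8))), Pow(-42, 2)) = Mul(Add(1, Mul(Rational(2, 5), 16)), 1764) = Mul(Add(1, Rational(32, 5)), 1764) = Mul(Rational(37, 5), 1764) = Rational(65268, 5)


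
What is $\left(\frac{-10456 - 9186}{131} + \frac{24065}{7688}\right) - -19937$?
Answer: $\frac{19931255755}{1007128} \approx 19790.0$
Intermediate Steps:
$\left(\frac{-10456 - 9186}{131} + \frac{24065}{7688}\right) - -19937 = \left(\left(-10456 - 9186\right) \frac{1}{131} + 24065 \cdot \frac{1}{7688}\right) + 19937 = \left(\left(-19642\right) \frac{1}{131} + \frac{24065}{7688}\right) + 19937 = \left(- \frac{19642}{131} + \frac{24065}{7688}\right) + 19937 = - \frac{147855181}{1007128} + 19937 = \frac{19931255755}{1007128}$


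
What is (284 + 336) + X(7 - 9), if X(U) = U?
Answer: 618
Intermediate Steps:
(284 + 336) + X(7 - 9) = (284 + 336) + (7 - 9) = 620 - 2 = 618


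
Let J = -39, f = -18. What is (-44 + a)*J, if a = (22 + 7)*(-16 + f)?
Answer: 40170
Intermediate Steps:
a = -986 (a = (22 + 7)*(-16 - 18) = 29*(-34) = -986)
(-44 + a)*J = (-44 - 986)*(-39) = -1030*(-39) = 40170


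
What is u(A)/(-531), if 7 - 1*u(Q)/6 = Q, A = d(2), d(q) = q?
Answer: -10/177 ≈ -0.056497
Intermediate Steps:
A = 2
u(Q) = 42 - 6*Q
u(A)/(-531) = (42 - 6*2)/(-531) = (42 - 12)*(-1/531) = 30*(-1/531) = -10/177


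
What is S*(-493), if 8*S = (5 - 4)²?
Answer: -493/8 ≈ -61.625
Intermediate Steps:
S = ⅛ (S = (5 - 4)²/8 = (⅛)*1² = (⅛)*1 = ⅛ ≈ 0.12500)
S*(-493) = (⅛)*(-493) = -493/8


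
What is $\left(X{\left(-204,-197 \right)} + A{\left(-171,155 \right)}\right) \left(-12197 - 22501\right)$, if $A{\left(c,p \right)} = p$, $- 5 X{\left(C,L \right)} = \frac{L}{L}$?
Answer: $- \frac{26856252}{5} \approx -5.3712 \cdot 10^{6}$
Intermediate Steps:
$X{\left(C,L \right)} = - \frac{1}{5}$ ($X{\left(C,L \right)} = - \frac{L \frac{1}{L}}{5} = \left(- \frac{1}{5}\right) 1 = - \frac{1}{5}$)
$\left(X{\left(-204,-197 \right)} + A{\left(-171,155 \right)}\right) \left(-12197 - 22501\right) = \left(- \frac{1}{5} + 155\right) \left(-12197 - 22501\right) = \frac{774}{5} \left(-34698\right) = - \frac{26856252}{5}$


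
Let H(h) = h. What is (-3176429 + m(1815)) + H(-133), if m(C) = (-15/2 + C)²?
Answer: 361977/4 ≈ 90494.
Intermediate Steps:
m(C) = (-15/2 + C)² (m(C) = (-15*½ + C)² = (-15/2 + C)²)
(-3176429 + m(1815)) + H(-133) = (-3176429 + (-15 + 2*1815)²/4) - 133 = (-3176429 + (-15 + 3630)²/4) - 133 = (-3176429 + (¼)*3615²) - 133 = (-3176429 + (¼)*13068225) - 133 = (-3176429 + 13068225/4) - 133 = 362509/4 - 133 = 361977/4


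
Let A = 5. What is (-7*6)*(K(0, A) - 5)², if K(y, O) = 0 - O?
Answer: -4200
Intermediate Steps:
K(y, O) = -O
(-7*6)*(K(0, A) - 5)² = (-7*6)*(-1*5 - 5)² = -42*(-5 - 5)² = -42*(-10)² = -42*100 = -4200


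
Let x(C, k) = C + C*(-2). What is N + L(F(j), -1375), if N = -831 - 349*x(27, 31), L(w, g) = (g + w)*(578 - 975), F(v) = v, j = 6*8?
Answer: 535411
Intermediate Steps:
j = 48
x(C, k) = -C (x(C, k) = C - 2*C = -C)
L(w, g) = -397*g - 397*w (L(w, g) = (g + w)*(-397) = -397*g - 397*w)
N = 8592 (N = -831 - (-349)*27 = -831 - 349*(-27) = -831 + 9423 = 8592)
N + L(F(j), -1375) = 8592 + (-397*(-1375) - 397*48) = 8592 + (545875 - 19056) = 8592 + 526819 = 535411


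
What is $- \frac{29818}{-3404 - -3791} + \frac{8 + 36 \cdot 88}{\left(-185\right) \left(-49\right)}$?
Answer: $- \frac{269071058}{3508155} \approx -76.699$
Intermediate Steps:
$- \frac{29818}{-3404 - -3791} + \frac{8 + 36 \cdot 88}{\left(-185\right) \left(-49\right)} = - \frac{29818}{-3404 + 3791} + \frac{8 + 3168}{9065} = - \frac{29818}{387} + 3176 \cdot \frac{1}{9065} = \left(-29818\right) \frac{1}{387} + \frac{3176}{9065} = - \frac{29818}{387} + \frac{3176}{9065} = - \frac{269071058}{3508155}$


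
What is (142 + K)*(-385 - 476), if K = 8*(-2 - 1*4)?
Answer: -80934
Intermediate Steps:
K = -48 (K = 8*(-2 - 4) = 8*(-6) = -48)
(142 + K)*(-385 - 476) = (142 - 48)*(-385 - 476) = 94*(-861) = -80934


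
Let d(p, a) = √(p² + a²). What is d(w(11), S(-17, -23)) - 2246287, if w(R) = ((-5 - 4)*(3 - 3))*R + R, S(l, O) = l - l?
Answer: -2246276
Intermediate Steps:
S(l, O) = 0
w(R) = R (w(R) = (-9*0)*R + R = 0*R + R = 0 + R = R)
d(p, a) = √(a² + p²)
d(w(11), S(-17, -23)) - 2246287 = √(0² + 11²) - 2246287 = √(0 + 121) - 2246287 = √121 - 2246287 = 11 - 2246287 = -2246276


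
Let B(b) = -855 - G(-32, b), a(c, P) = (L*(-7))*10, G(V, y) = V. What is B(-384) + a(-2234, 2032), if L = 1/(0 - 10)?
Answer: -816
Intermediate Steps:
L = -1/10 (L = 1/(-10) = -1/10 ≈ -0.10000)
a(c, P) = 7 (a(c, P) = -1/10*(-7)*10 = (7/10)*10 = 7)
B(b) = -823 (B(b) = -855 - 1*(-32) = -855 + 32 = -823)
B(-384) + a(-2234, 2032) = -823 + 7 = -816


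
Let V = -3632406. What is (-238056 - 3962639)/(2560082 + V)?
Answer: 4200695/1072324 ≈ 3.9174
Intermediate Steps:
(-238056 - 3962639)/(2560082 + V) = (-238056 - 3962639)/(2560082 - 3632406) = -4200695/(-1072324) = -4200695*(-1/1072324) = 4200695/1072324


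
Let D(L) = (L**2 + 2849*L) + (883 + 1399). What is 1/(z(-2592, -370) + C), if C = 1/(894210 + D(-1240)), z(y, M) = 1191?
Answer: 1098668/1308513587 ≈ 0.00083963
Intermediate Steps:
D(L) = 2282 + L**2 + 2849*L (D(L) = (L**2 + 2849*L) + 2282 = 2282 + L**2 + 2849*L)
C = -1/1098668 (C = 1/(894210 + (2282 + (-1240)**2 + 2849*(-1240))) = 1/(894210 + (2282 + 1537600 - 3532760)) = 1/(894210 - 1992878) = 1/(-1098668) = -1/1098668 ≈ -9.1019e-7)
1/(z(-2592, -370) + C) = 1/(1191 - 1/1098668) = 1/(1308513587/1098668) = 1098668/1308513587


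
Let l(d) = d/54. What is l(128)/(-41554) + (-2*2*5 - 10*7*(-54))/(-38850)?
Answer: -70350808/726467805 ≈ -0.096840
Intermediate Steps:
l(d) = d/54 (l(d) = d*(1/54) = d/54)
l(128)/(-41554) + (-2*2*5 - 10*7*(-54))/(-38850) = ((1/54)*128)/(-41554) + (-2*2*5 - 10*7*(-54))/(-38850) = (64/27)*(-1/41554) + (-4*5 - 70*(-54))*(-1/38850) = -32/560979 + (-20 + 3780)*(-1/38850) = -32/560979 + 3760*(-1/38850) = -32/560979 - 376/3885 = -70350808/726467805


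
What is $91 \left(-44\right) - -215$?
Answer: $-3789$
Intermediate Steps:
$91 \left(-44\right) - -215 = -4004 + \left(-25 + 240\right) = -4004 + 215 = -3789$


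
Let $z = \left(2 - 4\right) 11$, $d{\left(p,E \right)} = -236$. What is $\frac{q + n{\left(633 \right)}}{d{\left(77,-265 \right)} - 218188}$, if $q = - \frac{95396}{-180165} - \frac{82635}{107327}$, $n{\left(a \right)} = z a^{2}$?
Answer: $\frac{170454915165588173}{4223570737426920} \approx 40.358$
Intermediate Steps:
$z = -22$ ($z = \left(-2\right) 11 = -22$)
$n{\left(a \right)} = - 22 a^{2}$
$q = - \frac{4649368283}{19336568955}$ ($q = \left(-95396\right) \left(- \frac{1}{180165}\right) - \frac{82635}{107327} = \frac{95396}{180165} - \frac{82635}{107327} = - \frac{4649368283}{19336568955} \approx -0.24044$)
$\frac{q + n{\left(633 \right)}}{d{\left(77,-265 \right)} - 218188} = \frac{- \frac{4649368283}{19336568955} - 22 \cdot 633^{2}}{-236 - 218188} = \frac{- \frac{4649368283}{19336568955} - 8815158}{-218424} = \left(- \frac{4649368283}{19336568955} - 8815158\right) \left(- \frac{1}{218424}\right) = \left(- \frac{170454915165588173}{19336568955}\right) \left(- \frac{1}{218424}\right) = \frac{170454915165588173}{4223570737426920}$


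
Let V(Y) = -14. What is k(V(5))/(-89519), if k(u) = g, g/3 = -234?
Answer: 702/89519 ≈ 0.0078419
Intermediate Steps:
g = -702 (g = 3*(-234) = -702)
k(u) = -702
k(V(5))/(-89519) = -702/(-89519) = -702*(-1/89519) = 702/89519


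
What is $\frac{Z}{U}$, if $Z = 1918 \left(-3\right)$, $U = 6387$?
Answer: $- \frac{1918}{2129} \approx -0.90089$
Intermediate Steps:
$Z = -5754$
$\frac{Z}{U} = - \frac{5754}{6387} = \left(-5754\right) \frac{1}{6387} = - \frac{1918}{2129}$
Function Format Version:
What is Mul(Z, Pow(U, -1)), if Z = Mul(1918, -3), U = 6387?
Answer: Rational(-1918, 2129) ≈ -0.90089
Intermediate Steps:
Z = -5754
Mul(Z, Pow(U, -1)) = Mul(-5754, Pow(6387, -1)) = Mul(-5754, Rational(1, 6387)) = Rational(-1918, 2129)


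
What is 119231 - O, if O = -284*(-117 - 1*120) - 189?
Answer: 52112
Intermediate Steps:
O = 67119 (O = -284*(-117 - 120) - 189 = -284*(-237) - 189 = 67308 - 189 = 67119)
119231 - O = 119231 - 1*67119 = 119231 - 67119 = 52112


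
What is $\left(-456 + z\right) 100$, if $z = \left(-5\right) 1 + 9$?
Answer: $-45200$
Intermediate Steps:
$z = 4$ ($z = -5 + 9 = 4$)
$\left(-456 + z\right) 100 = \left(-456 + 4\right) 100 = \left(-452\right) 100 = -45200$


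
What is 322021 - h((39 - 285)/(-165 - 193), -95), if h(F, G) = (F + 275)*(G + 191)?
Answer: 52904351/179 ≈ 2.9556e+5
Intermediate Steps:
h(F, G) = (191 + G)*(275 + F) (h(F, G) = (275 + F)*(191 + G) = (191 + G)*(275 + F))
322021 - h((39 - 285)/(-165 - 193), -95) = 322021 - (52525 + 191*((39 - 285)/(-165 - 193)) + 275*(-95) + ((39 - 285)/(-165 - 193))*(-95)) = 322021 - (52525 + 191*(-246/(-358)) - 26125 - 246/(-358)*(-95)) = 322021 - (52525 + 191*(-246*(-1/358)) - 26125 - 246*(-1/358)*(-95)) = 322021 - (52525 + 191*(123/179) - 26125 + (123/179)*(-95)) = 322021 - (52525 + 23493/179 - 26125 - 11685/179) = 322021 - 1*4737408/179 = 322021 - 4737408/179 = 52904351/179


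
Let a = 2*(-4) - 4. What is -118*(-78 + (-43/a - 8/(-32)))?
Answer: 26255/3 ≈ 8751.7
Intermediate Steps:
a = -12 (a = -8 - 4 = -12)
-118*(-78 + (-43/a - 8/(-32))) = -118*(-78 + (-43/(-12) - 8/(-32))) = -118*(-78 + (-43*(-1/12) - 8*(-1/32))) = -118*(-78 + (43/12 + ¼)) = -118*(-78 + 23/6) = -118*(-445/6) = 26255/3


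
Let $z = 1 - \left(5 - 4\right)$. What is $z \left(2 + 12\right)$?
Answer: $0$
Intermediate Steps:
$z = 0$ ($z = 1 - 1 = 0$)
$z \left(2 + 12\right) = 0 \left(2 + 12\right) = 0 \cdot 14 = 0$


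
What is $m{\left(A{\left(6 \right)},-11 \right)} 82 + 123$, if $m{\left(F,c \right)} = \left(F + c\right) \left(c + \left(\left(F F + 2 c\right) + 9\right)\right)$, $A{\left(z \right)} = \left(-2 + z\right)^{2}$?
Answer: $95243$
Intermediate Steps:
$m{\left(F,c \right)} = \left(F + c\right) \left(9 + F^{2} + 3 c\right)$ ($m{\left(F,c \right)} = \left(F + c\right) \left(c + \left(\left(F^{2} + 2 c\right) + 9\right)\right) = \left(F + c\right) \left(c + \left(9 + F^{2} + 2 c\right)\right) = \left(F + c\right) \left(9 + F^{2} + 3 c\right)$)
$m{\left(A{\left(6 \right)},-11 \right)} 82 + 123 = \left(\left(\left(-2 + 6\right)^{2}\right)^{3} + 3 \left(-11\right)^{2} + 9 \left(-2 + 6\right)^{2} + 9 \left(-11\right) - 11 \left(\left(-2 + 6\right)^{2}\right)^{2} + 3 \left(-2 + 6\right)^{2} \left(-11\right)\right) 82 + 123 = \left(\left(4^{2}\right)^{3} + 3 \cdot 121 + 9 \cdot 4^{2} - 99 - 11 \left(4^{2}\right)^{2} + 3 \cdot 4^{2} \left(-11\right)\right) 82 + 123 = \left(16^{3} + 363 + 9 \cdot 16 - 99 - 11 \cdot 16^{2} + 3 \cdot 16 \left(-11\right)\right) 82 + 123 = \left(4096 + 363 + 144 - 99 - 2816 - 528\right) 82 + 123 = 1160 \cdot 82 + 123 = 95120 + 123 = 95243$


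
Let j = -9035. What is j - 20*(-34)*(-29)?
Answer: -28755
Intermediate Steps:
j - 20*(-34)*(-29) = -9035 - 20*(-34)*(-29) = -9035 - (-680)*(-29) = -9035 - 1*19720 = -9035 - 19720 = -28755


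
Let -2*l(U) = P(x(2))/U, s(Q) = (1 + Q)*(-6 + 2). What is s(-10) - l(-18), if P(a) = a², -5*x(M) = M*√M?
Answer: 8098/225 ≈ 35.991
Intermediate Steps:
x(M) = -M^(3/2)/5 (x(M) = -M*√M/5 = -M^(3/2)/5)
s(Q) = -4 - 4*Q (s(Q) = (1 + Q)*(-4) = -4 - 4*Q)
l(U) = -4/(25*U) (l(U) = -(-2*√2/5)²/(2*U) = -4/(25*U))
s(-10) - l(-18) = (-4 - 4*(-10)) - (-4)/(25*(-18)) = (-4 + 40) - (-4)*(-1)/(25*18) = 36 - 1*2/225 = 36 - 2/225 = 8098/225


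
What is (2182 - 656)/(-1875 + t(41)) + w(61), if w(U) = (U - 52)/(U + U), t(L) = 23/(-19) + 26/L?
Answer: -65939161/89125514 ≈ -0.73985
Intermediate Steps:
t(L) = -23/19 + 26/L (t(L) = 23*(-1/19) + 26/L = -23/19 + 26/L)
w(U) = (-52 + U)/(2*U) (w(U) = (-52 + U)/((2*U)) = (-52 + U)*(1/(2*U)) = (-52 + U)/(2*U))
(2182 - 656)/(-1875 + t(41)) + w(61) = (2182 - 656)/(-1875 + (-23/19 + 26/41)) + (½)*(-52 + 61)/61 = 1526/(-1875 + (-23/19 + 26*(1/41))) + (½)*(1/61)*9 = 1526/(-1875 + (-23/19 + 26/41)) + 9/122 = 1526/(-1875 - 449/779) + 9/122 = 1526/(-1461074/779) + 9/122 = 1526*(-779/1461074) + 9/122 = -594377/730537 + 9/122 = -65939161/89125514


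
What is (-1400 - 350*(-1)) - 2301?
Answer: -3351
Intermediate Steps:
(-1400 - 350*(-1)) - 2301 = (-1400 + 350) - 2301 = -1050 - 2301 = -3351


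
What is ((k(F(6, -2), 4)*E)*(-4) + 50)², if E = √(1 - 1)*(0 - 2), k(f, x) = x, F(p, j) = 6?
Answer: 2500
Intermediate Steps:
E = 0 (E = √0*(-2) = 0*(-2) = 0)
((k(F(6, -2), 4)*E)*(-4) + 50)² = ((4*0)*(-4) + 50)² = (0*(-4) + 50)² = (0 + 50)² = 50² = 2500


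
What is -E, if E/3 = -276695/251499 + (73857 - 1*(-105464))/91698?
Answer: -6575558023/2562439478 ≈ -2.5661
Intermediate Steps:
E = 6575558023/2562439478 (E = 3*(-276695/251499 + (73857 - 1*(-105464))/91698) = 3*(-276695*1/251499 + (73857 + 105464)*(1/91698)) = 3*(-276695/251499 + 179321*(1/91698)) = 3*(-276695/251499 + 179321/91698) = 3*(6575558023/7687318434) = 6575558023/2562439478 ≈ 2.5661)
-E = -1*6575558023/2562439478 = -6575558023/2562439478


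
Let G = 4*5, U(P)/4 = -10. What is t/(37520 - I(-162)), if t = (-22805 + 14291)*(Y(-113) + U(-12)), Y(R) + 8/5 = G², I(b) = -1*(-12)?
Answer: -3814272/46885 ≈ -81.354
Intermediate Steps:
U(P) = -40 (U(P) = 4*(-10) = -40)
G = 20
I(b) = 12
Y(R) = 1992/5 (Y(R) = -8/5 + 20² = -8/5 + 400 = 1992/5)
t = -15257088/5 (t = (-22805 + 14291)*(1992/5 - 40) = -8514*1792/5 = -15257088/5 ≈ -3.0514e+6)
t/(37520 - I(-162)) = -15257088/(5*(37520 - 1*12)) = -15257088/(5*(37520 - 12)) = -15257088/5/37508 = -15257088/5*1/37508 = -3814272/46885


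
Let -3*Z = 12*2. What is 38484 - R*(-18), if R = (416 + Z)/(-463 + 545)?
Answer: 1581516/41 ≈ 38574.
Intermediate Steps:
Z = -8 (Z = -4*2 = -⅓*24 = -8)
R = 204/41 (R = (416 - 8)/(-463 + 545) = 408/82 = 408*(1/82) = 204/41 ≈ 4.9756)
38484 - R*(-18) = 38484 - 204*(-18)/41 = 38484 - 1*(-3672/41) = 38484 + 3672/41 = 1581516/41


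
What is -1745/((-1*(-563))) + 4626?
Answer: 2602693/563 ≈ 4622.9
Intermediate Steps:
-1745/((-1*(-563))) + 4626 = -1745/563 + 4626 = 2602693/563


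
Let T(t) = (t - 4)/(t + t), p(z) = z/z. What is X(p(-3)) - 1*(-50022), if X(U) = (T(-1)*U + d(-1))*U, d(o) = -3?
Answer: 100043/2 ≈ 50022.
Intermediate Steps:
p(z) = 1
T(t) = (-4 + t)/(2*t) (T(t) = (-4 + t)/((2*t)) = (-4 + t)*(1/(2*t)) = (-4 + t)/(2*t))
X(U) = U*(-3 + 5*U/2) (X(U) = (((1/2)*(-4 - 1)/(-1))*U - 3)*U = (((1/2)*(-1)*(-5))*U - 3)*U = (5*U/2 - 3)*U = (-3 + 5*U/2)*U = U*(-3 + 5*U/2))
X(p(-3)) - 1*(-50022) = (1/2)*1*(-6 + 5*1) - 1*(-50022) = (1/2)*1*(-6 + 5) + 50022 = (1/2)*1*(-1) + 50022 = -1/2 + 50022 = 100043/2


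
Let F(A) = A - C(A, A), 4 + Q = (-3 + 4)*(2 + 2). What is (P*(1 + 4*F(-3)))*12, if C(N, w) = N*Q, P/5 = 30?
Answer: -19800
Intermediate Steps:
Q = 0 (Q = -4 + (-3 + 4)*(2 + 2) = -4 + 1*4 = -4 + 4 = 0)
P = 150 (P = 5*30 = 150)
C(N, w) = 0 (C(N, w) = N*0 = 0)
F(A) = A (F(A) = A - 1*0 = A + 0 = A)
(P*(1 + 4*F(-3)))*12 = (150*(1 + 4*(-3)))*12 = (150*(1 - 12))*12 = (150*(-11))*12 = -1650*12 = -19800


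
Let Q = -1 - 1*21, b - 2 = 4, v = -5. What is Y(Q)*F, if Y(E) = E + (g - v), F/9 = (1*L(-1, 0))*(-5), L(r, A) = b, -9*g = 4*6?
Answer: 5310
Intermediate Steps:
g = -8/3 (g = -4*6/9 = -1/9*24 = -8/3 ≈ -2.6667)
b = 6 (b = 2 + 4 = 6)
L(r, A) = 6
Q = -22 (Q = -1 - 21 = -22)
F = -270 (F = 9*((1*6)*(-5)) = 9*(6*(-5)) = 9*(-30) = -270)
Y(E) = 7/3 + E (Y(E) = E + (-8/3 - 1*(-5)) = E + (-8/3 + 5) = E + 7/3 = 7/3 + E)
Y(Q)*F = (7/3 - 22)*(-270) = -59/3*(-270) = 5310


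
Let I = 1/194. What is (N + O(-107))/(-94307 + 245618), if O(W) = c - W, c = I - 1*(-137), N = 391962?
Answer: 25362655/9784778 ≈ 2.5921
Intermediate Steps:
I = 1/194 ≈ 0.0051546
c = 26579/194 (c = 1/194 - 1*(-137) = 1/194 + 137 = 26579/194 ≈ 137.01)
O(W) = 26579/194 - W
(N + O(-107))/(-94307 + 245618) = (391962 + (26579/194 - 1*(-107)))/(-94307 + 245618) = (391962 + (26579/194 + 107))/151311 = (391962 + 47337/194)*(1/151311) = (76087965/194)*(1/151311) = 25362655/9784778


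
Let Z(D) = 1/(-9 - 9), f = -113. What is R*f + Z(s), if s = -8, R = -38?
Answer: 77291/18 ≈ 4293.9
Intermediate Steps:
Z(D) = -1/18 (Z(D) = 1/(-18) = -1/18)
R*f + Z(s) = -38*(-113) - 1/18 = 4294 - 1/18 = 77291/18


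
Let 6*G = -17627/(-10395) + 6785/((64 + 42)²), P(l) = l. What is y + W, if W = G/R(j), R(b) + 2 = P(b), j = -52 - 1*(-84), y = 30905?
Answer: 649737086625047/21023679600 ≈ 30905.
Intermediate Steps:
j = 32 (j = -52 + 84 = 32)
R(b) = -2 + b
G = 268587047/700789320 (G = (-17627/(-10395) + 6785/((64 + 42)²))/6 = (-17627*(-1/10395) + 6785/(106²))/6 = (17627/10395 + 6785/11236)/6 = (⅙)*(268587047/116798220) = 268587047/700789320 ≈ 0.38326)
W = 268587047/21023679600 (W = 268587047/(700789320*(-2 + 32)) = (268587047/700789320)/30 = (268587047/700789320)*(1/30) = 268587047/21023679600 ≈ 0.012775)
y + W = 30905 + 268587047/21023679600 = 649737086625047/21023679600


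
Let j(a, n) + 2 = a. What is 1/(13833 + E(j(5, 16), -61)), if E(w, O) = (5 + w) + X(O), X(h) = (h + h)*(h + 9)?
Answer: 1/20185 ≈ 4.9542e-5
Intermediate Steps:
X(h) = 2*h*(9 + h) (X(h) = (2*h)*(9 + h) = 2*h*(9 + h))
j(a, n) = -2 + a
E(w, O) = 5 + w + 2*O*(9 + O) (E(w, O) = (5 + w) + 2*O*(9 + O) = 5 + w + 2*O*(9 + O))
1/(13833 + E(j(5, 16), -61)) = 1/(13833 + (5 + (-2 + 5) + 2*(-61)*(9 - 61))) = 1/(13833 + (5 + 3 + 2*(-61)*(-52))) = 1/(13833 + (5 + 3 + 6344)) = 1/(13833 + 6352) = 1/20185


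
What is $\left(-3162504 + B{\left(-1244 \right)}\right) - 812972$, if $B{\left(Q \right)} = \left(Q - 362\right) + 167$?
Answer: $-3976915$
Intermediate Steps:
$B{\left(Q \right)} = -195 + Q$ ($B{\left(Q \right)} = \left(-362 + Q\right) + 167 = -195 + Q$)
$\left(-3162504 + B{\left(-1244 \right)}\right) - 812972 = \left(-3162504 - 1439\right) - 812972 = -3163943 - 812972 = -3976915$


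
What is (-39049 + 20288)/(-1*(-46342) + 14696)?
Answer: -18761/61038 ≈ -0.30737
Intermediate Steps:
(-39049 + 20288)/(-1*(-46342) + 14696) = -18761/(46342 + 14696) = -18761/61038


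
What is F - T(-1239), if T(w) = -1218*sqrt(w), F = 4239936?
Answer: 4239936 + 1218*I*sqrt(1239) ≈ 4.2399e+6 + 42873.0*I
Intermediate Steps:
F - T(-1239) = 4239936 - (-1218)*sqrt(-1239) = 4239936 - (-1218)*I*sqrt(1239) = 4239936 + 1218*I*sqrt(1239)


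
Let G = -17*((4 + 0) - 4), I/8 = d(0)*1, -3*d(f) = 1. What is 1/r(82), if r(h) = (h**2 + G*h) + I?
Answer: 3/20164 ≈ 0.00014878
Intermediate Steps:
d(f) = -1/3 (d(f) = -1/3*1 = -1/3)
I = -8/3 (I = 8*(-1/3*1) = 8*(-1/3) = -8/3 ≈ -2.6667)
G = 0 (G = -17*(4 - 4) = -17*0 = 0)
r(h) = -8/3 + h**2 (r(h) = (h**2 + 0*h) - 8/3 = (h**2 + 0) - 8/3 = h**2 - 8/3 = -8/3 + h**2)
1/r(82) = 1/(-8/3 + 82**2) = 1/(-8/3 + 6724) = 1/(20164/3) = 3/20164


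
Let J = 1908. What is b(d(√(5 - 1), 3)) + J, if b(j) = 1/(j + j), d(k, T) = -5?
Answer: 19079/10 ≈ 1907.9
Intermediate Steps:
b(j) = 1/(2*j)
b(d(√(5 - 1), 3)) + J = (½)/(-5) + 1908 = (½)*(-⅕) + 1908 = -⅒ + 1908 = 19079/10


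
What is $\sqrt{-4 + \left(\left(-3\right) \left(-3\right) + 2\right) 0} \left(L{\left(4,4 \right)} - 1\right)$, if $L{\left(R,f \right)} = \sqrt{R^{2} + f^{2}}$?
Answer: $i \left(-2 + 8 \sqrt{2}\right) \approx 9.3137 i$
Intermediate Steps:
$\sqrt{-4 + \left(\left(-3\right) \left(-3\right) + 2\right) 0} \left(L{\left(4,4 \right)} - 1\right) = \sqrt{-4 + \left(\left(-3\right) \left(-3\right) + 2\right) 0} \left(\sqrt{4^{2} + 4^{2}} - 1\right) = \sqrt{-4 + \left(9 + 2\right) 0} \left(\sqrt{16 + 16} - 1\right) = \sqrt{-4 + 11 \cdot 0} \left(\sqrt{32} - 1\right) = \sqrt{-4 + 0} \left(4 \sqrt{2} - 1\right) = \sqrt{-4} \left(-1 + 4 \sqrt{2}\right) = 2 i \left(-1 + 4 \sqrt{2}\right)$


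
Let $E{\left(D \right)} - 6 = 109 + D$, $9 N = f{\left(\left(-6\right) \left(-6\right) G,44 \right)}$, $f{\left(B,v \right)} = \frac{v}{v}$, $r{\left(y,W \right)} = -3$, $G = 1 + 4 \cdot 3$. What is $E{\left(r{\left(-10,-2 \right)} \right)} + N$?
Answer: $\frac{1009}{9} \approx 112.11$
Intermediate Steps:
$G = 13$ ($G = 1 + 12 = 13$)
$f{\left(B,v \right)} = 1$
$N = \frac{1}{9}$ ($N = \frac{1}{9} \cdot 1 = \frac{1}{9} \approx 0.11111$)
$E{\left(D \right)} = 115 + D$ ($E{\left(D \right)} = 6 + \left(109 + D\right) = 115 + D$)
$E{\left(r{\left(-10,-2 \right)} \right)} + N = \left(115 - 3\right) + \frac{1}{9} = 112 + \frac{1}{9} = \frac{1009}{9}$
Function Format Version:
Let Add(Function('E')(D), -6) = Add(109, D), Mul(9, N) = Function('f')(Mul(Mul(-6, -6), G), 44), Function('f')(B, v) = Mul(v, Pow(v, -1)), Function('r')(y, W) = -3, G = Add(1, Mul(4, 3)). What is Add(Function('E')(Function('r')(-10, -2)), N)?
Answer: Rational(1009, 9) ≈ 112.11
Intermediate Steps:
G = 13 (G = Add(1, 12) = 13)
Function('f')(B, v) = 1
N = Rational(1, 9) (N = Mul(Rational(1, 9), 1) = Rational(1, 9) ≈ 0.11111)
Function('E')(D) = Add(115, D) (Function('E')(D) = Add(6, Add(109, D)) = Add(115, D))
Add(Function('E')(Function('r')(-10, -2)), N) = Add(Add(115, -3), Rational(1, 9)) = Add(112, Rational(1, 9)) = Rational(1009, 9)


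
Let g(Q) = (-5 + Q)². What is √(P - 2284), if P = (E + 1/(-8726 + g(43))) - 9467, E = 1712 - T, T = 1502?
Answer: I*√611990661766/7282 ≈ 107.43*I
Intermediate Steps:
E = 210 (E = 1712 - 1*1502 = 1712 - 1502 = 210)
P = -67409475/7282 (P = (210 + 1/(-8726 + (-5 + 43)²)) - 9467 = (210 + 1/(-8726 + 38²)) - 9467 = (210 + 1/(-8726 + 1444)) - 9467 = (210 + 1/(-7282)) - 9467 = (210 - 1/7282) - 9467 = 1529219/7282 - 9467 = -67409475/7282 ≈ -9257.0)
√(P - 2284) = √(-67409475/7282 - 2284) = √(-84041563/7282) = I*√611990661766/7282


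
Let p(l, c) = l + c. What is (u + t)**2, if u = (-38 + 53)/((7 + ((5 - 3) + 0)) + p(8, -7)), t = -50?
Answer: 9409/4 ≈ 2352.3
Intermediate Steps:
p(l, c) = c + l
u = 3/2 (u = (-38 + 53)/((7 + ((5 - 3) + 0)) + (-7 + 8)) = 15/((7 + (2 + 0)) + 1) = 15/((7 + 2) + 1) = 15/(9 + 1) = 15/10 = 15*(1/10) = 3/2 ≈ 1.5000)
(u + t)**2 = (3/2 - 50)**2 = (-97/2)**2 = 9409/4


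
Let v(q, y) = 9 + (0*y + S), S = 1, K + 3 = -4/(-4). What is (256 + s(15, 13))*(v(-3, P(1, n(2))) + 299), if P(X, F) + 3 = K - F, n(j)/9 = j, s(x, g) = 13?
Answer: 83121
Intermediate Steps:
K = -2 (K = -3 - 4/(-4) = -3 - 4*(-¼) = -3 + 1 = -2)
n(j) = 9*j
P(X, F) = -5 - F (P(X, F) = -3 + (-2 - F) = -5 - F)
v(q, y) = 10 (v(q, y) = 9 + (0*y + 1) = 9 + (0 + 1) = 9 + 1 = 10)
(256 + s(15, 13))*(v(-3, P(1, n(2))) + 299) = (256 + 13)*(10 + 299) = 269*309 = 83121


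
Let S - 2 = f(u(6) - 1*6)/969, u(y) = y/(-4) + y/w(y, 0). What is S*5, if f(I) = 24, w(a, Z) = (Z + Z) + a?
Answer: 3270/323 ≈ 10.124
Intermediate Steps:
w(a, Z) = a + 2*Z (w(a, Z) = 2*Z + a = a + 2*Z)
u(y) = 1 - y/4 (u(y) = y/(-4) + y/(y + 2*0) = y*(-1/4) + y/(y + 0) = -y/4 + y/y = -y/4 + 1 = 1 - y/4)
S = 654/323 (S = 2 + 24/969 = 2 + 24*(1/969) = 2 + 8/323 = 654/323 ≈ 2.0248)
S*5 = (654/323)*5 = 3270/323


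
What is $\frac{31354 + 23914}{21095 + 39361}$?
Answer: $\frac{13817}{15114} \approx 0.91419$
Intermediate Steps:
$\frac{31354 + 23914}{21095 + 39361} = \frac{55268}{60456} = 55268 \cdot \frac{1}{60456} = \frac{13817}{15114}$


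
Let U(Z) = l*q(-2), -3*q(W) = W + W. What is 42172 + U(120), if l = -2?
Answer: 126508/3 ≈ 42169.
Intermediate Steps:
q(W) = -2*W/3 (q(W) = -(W + W)/3 = -2*W/3)
U(Z) = -8/3 (U(Z) = -(-4)*(-2)/3 = -2*4/3 = -8/3)
42172 + U(120) = 42172 - 8/3 = 126508/3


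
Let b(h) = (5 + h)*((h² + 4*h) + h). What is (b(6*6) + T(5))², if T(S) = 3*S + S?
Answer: 3664607296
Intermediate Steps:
T(S) = 4*S
b(h) = (5 + h)*(h² + 5*h)
(b(6*6) + T(5))² = ((6*6)*(25 + (6*6)² + 10*(6*6)) + 4*5)² = (36*(25 + 36² + 10*36) + 20)² = (36*(25 + 1296 + 360) + 20)² = (36*1681 + 20)² = (60516 + 20)² = 60536² = 3664607296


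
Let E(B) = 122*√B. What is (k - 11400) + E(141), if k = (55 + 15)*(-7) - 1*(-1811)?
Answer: -10079 + 122*√141 ≈ -8630.3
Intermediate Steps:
k = 1321 (k = 70*(-7) + 1811 = -490 + 1811 = 1321)
(k - 11400) + E(141) = (1321 - 11400) + 122*√141 = -10079 + 122*√141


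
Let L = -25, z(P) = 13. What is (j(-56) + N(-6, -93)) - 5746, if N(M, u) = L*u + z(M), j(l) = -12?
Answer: -3420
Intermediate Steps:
N(M, u) = 13 - 25*u (N(M, u) = -25*u + 13 = 13 - 25*u)
(j(-56) + N(-6, -93)) - 5746 = (-12 + (13 - 25*(-93))) - 5746 = (-12 + (13 + 2325)) - 5746 = (-12 + 2338) - 5746 = 2326 - 5746 = -3420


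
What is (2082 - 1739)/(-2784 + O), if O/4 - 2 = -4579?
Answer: -343/21092 ≈ -0.016262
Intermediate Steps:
O = -18308 (O = 8 + 4*(-4579) = 8 - 18316 = -18308)
(2082 - 1739)/(-2784 + O) = (2082 - 1739)/(-2784 - 18308) = 343/(-21092) = 343*(-1/21092) = -343/21092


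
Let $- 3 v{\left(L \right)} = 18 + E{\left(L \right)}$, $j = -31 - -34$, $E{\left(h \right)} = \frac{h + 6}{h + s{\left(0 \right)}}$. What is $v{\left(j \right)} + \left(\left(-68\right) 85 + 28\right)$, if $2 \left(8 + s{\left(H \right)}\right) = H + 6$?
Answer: $- \frac{11513}{2} \approx -5756.5$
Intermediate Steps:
$s{\left(H \right)} = -5 + \frac{H}{2}$ ($s{\left(H \right)} = -8 + \frac{H + 6}{2} = -8 + \frac{6 + H}{2} = -8 + \left(3 + \frac{H}{2}\right) = -5 + \frac{H}{2}$)
$E{\left(h \right)} = \frac{6 + h}{-5 + h}$ ($E{\left(h \right)} = \frac{h + 6}{h + \left(-5 + \frac{1}{2} \cdot 0\right)} = \frac{6 + h}{h + \left(-5 + 0\right)} = \frac{6 + h}{h - 5} = \frac{6 + h}{-5 + h}$)
$j = 3$ ($j = -31 + 34 = 3$)
$v{\left(L \right)} = -6 - \frac{6 + L}{3 \left(-5 + L\right)}$ ($v{\left(L \right)} = - \frac{18 + \frac{6 + L}{-5 + L}}{3} = -6 - \frac{6 + L}{3 \left(-5 + L\right)}$)
$v{\left(j \right)} + \left(\left(-68\right) 85 + 28\right) = \frac{84 - 57}{3 \left(-5 + 3\right)} + \left(\left(-68\right) 85 + 28\right) = \frac{84 - 57}{3 \left(-2\right)} + \left(-5780 + 28\right) = \frac{1}{3} \left(- \frac{1}{2}\right) 27 - 5752 = - \frac{9}{2} - 5752 = - \frac{11513}{2}$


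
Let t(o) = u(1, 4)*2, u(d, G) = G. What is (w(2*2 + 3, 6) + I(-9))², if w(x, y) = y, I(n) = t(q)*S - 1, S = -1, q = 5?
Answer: 9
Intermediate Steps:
t(o) = 8 (t(o) = 4*2 = 8)
I(n) = -9 (I(n) = 8*(-1) - 1 = -8 - 1 = -9)
(w(2*2 + 3, 6) + I(-9))² = (6 - 9)² = (-3)² = 9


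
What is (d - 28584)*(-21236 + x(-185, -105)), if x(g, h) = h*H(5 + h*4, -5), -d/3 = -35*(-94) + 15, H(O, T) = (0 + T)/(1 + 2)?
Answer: 810827439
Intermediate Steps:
H(O, T) = T/3
d = -9915 (d = -3*(-35*(-94) + 15) = -3*(3290 + 15) = -3*3305 = -9915)
x(g, h) = -5*h/3 (x(g, h) = h*((⅓)*(-5)) = h*(-5/3) = -5*h/3)
(d - 28584)*(-21236 + x(-185, -105)) = (-9915 - 28584)*(-21236 - 5/3*(-105)) = -38499*(-21236 + 175) = -38499*(-21061) = 810827439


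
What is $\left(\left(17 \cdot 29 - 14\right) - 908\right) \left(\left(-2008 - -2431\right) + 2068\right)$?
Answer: $-1068639$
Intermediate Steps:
$\left(\left(17 \cdot 29 - 14\right) - 908\right) \left(\left(-2008 - -2431\right) + 2068\right) = \left(\left(493 - 14\right) - 908\right) \left(\left(-2008 + 2431\right) + 2068\right) = \left(479 - 908\right) \left(423 + 2068\right) = \left(-429\right) 2491 = -1068639$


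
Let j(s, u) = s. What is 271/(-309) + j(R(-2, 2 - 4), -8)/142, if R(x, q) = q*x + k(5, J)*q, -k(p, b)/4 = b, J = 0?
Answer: -18623/21939 ≈ -0.84885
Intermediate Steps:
k(p, b) = -4*b
R(x, q) = q*x (R(x, q) = q*x + (-4*0)*q = q*x + 0*q = q*x + 0 = q*x)
271/(-309) + j(R(-2, 2 - 4), -8)/142 = 271/(-309) + ((2 - 4)*(-2))/142 = 271*(-1/309) - 2*(-2)*(1/142) = -271/309 + 4*(1/142) = -271/309 + 2/71 = -18623/21939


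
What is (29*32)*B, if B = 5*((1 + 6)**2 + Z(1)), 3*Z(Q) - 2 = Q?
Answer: 232000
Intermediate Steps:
Z(Q) = 2/3 + Q/3
B = 250 (B = 5*((1 + 6)**2 + (2/3 + (1/3)*1)) = 5*(7**2 + (2/3 + 1/3)) = 5*(49 + 1) = 5*50 = 250)
(29*32)*B = (29*32)*250 = 928*250 = 232000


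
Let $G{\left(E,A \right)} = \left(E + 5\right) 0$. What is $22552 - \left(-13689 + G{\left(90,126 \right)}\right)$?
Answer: $36241$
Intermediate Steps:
$G{\left(E,A \right)} = 0$ ($G{\left(E,A \right)} = \left(5 + E\right) 0 = 0$)
$22552 - \left(-13689 + G{\left(90,126 \right)}\right) = 22552 - \left(-13689 + 0\right) = 22552 - -13689 = 22552 + 13689 = 36241$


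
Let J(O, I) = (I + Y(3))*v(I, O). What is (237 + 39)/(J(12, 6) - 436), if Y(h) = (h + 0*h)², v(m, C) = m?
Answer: -138/173 ≈ -0.79769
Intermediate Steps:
Y(h) = h² (Y(h) = (h + 0)² = h²)
J(O, I) = I*(9 + I) (J(O, I) = (I + 3²)*I = (I + 9)*I = (9 + I)*I = I*(9 + I))
(237 + 39)/(J(12, 6) - 436) = (237 + 39)/(6*(9 + 6) - 436) = 276/(6*15 - 436) = 276/(90 - 436) = 276/(-346) = 276*(-1/346) = -138/173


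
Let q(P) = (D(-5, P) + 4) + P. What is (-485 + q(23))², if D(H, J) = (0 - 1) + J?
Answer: 190096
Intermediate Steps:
D(H, J) = -1 + J
q(P) = 3 + 2*P (q(P) = ((-1 + P) + 4) + P = (3 + P) + P = 3 + 2*P)
(-485 + q(23))² = (-485 + (3 + 2*23))² = (-485 + (3 + 46))² = (-485 + 49)² = (-436)² = 190096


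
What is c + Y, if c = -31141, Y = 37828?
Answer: 6687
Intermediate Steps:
c + Y = -31141 + 37828 = 6687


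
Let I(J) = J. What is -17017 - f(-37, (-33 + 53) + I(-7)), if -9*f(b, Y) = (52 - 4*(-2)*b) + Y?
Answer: -51128/3 ≈ -17043.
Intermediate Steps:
f(b, Y) = -52/9 - 8*b/9 - Y/9 (f(b, Y) = -((52 - 4*(-2)*b) + Y)/9 = -((52 - (-8)*b) + Y)/9 = -((52 + 8*b) + Y)/9 = -(52 + Y + 8*b)/9 = -52/9 - 8*b/9 - Y/9)
-17017 - f(-37, (-33 + 53) + I(-7)) = -17017 - (-52/9 - 8/9*(-37) - ((-33 + 53) - 7)/9) = -17017 - (-52/9 + 296/9 - (20 - 7)/9) = -17017 - (-52/9 + 296/9 - 1/9*13) = -17017 - (-52/9 + 296/9 - 13/9) = -17017 - 1*77/3 = -17017 - 77/3 = -51128/3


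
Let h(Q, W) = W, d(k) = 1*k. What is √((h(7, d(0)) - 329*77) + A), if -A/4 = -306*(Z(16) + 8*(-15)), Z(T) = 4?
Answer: I*√167317 ≈ 409.04*I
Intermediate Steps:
d(k) = k
A = -141984 (A = -(-1224)*(4 + 8*(-15)) = -(-1224)*(4 - 120) = -(-1224)*(-116) = -4*35496 = -141984)
√((h(7, d(0)) - 329*77) + A) = √((0 - 329*77) - 141984) = √((0 - 25333) - 141984) = √(-25333 - 141984) = √(-167317) = I*√167317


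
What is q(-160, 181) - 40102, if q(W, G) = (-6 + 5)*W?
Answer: -39942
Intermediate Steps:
q(W, G) = -W
q(-160, 181) - 40102 = -1*(-160) - 40102 = 160 - 40102 = -39942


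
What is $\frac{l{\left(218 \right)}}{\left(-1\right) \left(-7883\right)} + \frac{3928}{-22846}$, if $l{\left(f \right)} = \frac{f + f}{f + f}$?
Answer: $- \frac{15470789}{90047509} \approx -0.17181$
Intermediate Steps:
$l{\left(f \right)} = 1$ ($l{\left(f \right)} = \frac{2 f}{2 f} = 2 f \frac{1}{2 f} = 1$)
$\frac{l{\left(218 \right)}}{\left(-1\right) \left(-7883\right)} + \frac{3928}{-22846} = 1 \frac{1}{\left(-1\right) \left(-7883\right)} + \frac{3928}{-22846} = 1 \cdot \frac{1}{7883} + 3928 \left(- \frac{1}{22846}\right) = 1 \cdot \frac{1}{7883} - \frac{1964}{11423} = \frac{1}{7883} - \frac{1964}{11423} = - \frac{15470789}{90047509}$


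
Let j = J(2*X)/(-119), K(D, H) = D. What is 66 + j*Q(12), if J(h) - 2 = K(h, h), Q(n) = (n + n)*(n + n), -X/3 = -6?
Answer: -14034/119 ≈ -117.93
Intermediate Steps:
X = 18 (X = -3*(-6) = 18)
Q(n) = 4*n² (Q(n) = (2*n)*(2*n) = 4*n²)
J(h) = 2 + h
j = -38/119 (j = (2 + 2*18)/(-119) = (2 + 36)*(-1/119) = 38*(-1/119) = -38/119 ≈ -0.31933)
66 + j*Q(12) = 66 - 152*12²/119 = 66 - 152*144/119 = 66 - 38/119*576 = 66 - 21888/119 = -14034/119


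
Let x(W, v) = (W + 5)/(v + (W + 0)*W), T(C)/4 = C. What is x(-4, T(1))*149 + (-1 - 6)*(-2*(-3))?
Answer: -691/20 ≈ -34.550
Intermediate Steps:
T(C) = 4*C
x(W, v) = (5 + W)/(v + W²) (x(W, v) = (5 + W)/(v + W*W) = (5 + W)/(v + W²))
x(-4, T(1))*149 + (-1 - 6)*(-2*(-3)) = ((5 - 4)/(4*1 + (-4)²))*149 + (-1 - 6)*(-2*(-3)) = (1/(4 + 16))*149 - 7*6 = (1/20)*149 - 42 = 149/20 - 42 = -691/20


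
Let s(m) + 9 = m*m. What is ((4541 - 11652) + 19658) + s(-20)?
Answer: 12938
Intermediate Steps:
s(m) = -9 + m² (s(m) = -9 + m*m = -9 + m²)
((4541 - 11652) + 19658) + s(-20) = ((4541 - 11652) + 19658) + (-9 + (-20)²) = (-7111 + 19658) + (-9 + 400) = 12547 + 391 = 12938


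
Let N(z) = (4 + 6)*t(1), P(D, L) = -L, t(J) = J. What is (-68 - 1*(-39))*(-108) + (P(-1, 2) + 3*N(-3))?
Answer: 3160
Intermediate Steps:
N(z) = 10 (N(z) = (4 + 6)*1 = 10*1 = 10)
(-68 - 1*(-39))*(-108) + (P(-1, 2) + 3*N(-3)) = (-68 - 1*(-39))*(-108) + (-1*2 + 3*10) = (-68 + 39)*(-108) + (-2 + 30) = -29*(-108) + 28 = 3132 + 28 = 3160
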